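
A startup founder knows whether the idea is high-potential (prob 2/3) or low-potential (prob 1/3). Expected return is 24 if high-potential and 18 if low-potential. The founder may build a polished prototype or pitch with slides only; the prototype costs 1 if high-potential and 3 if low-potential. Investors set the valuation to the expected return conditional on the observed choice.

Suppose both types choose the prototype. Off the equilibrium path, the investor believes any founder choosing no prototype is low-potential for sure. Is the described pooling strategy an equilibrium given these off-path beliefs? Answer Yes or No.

On path, the investor holds the prior and pays 2/3·24 + 1/3·18 = 22. Off path (no prototype), believing low-potential, it pays 18.
high-potential: the prototype nets 22 − 1 = 21; no prototype nets 18. high-potential stays.
low-potential: the prototype nets 22 − 3 = 19; no prototype nets 18. low-potential stays.
No type deviates, so pooling is sustained.

Yes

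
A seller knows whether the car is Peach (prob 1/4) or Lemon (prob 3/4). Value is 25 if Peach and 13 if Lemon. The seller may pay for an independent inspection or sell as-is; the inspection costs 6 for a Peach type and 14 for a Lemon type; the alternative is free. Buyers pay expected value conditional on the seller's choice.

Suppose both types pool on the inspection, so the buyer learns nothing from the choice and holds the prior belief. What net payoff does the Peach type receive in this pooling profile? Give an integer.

Pooled price = 1/4·25 + 3/4·13 = 16.
Peach pays cost 6 for the inspection, so net payoff = 16 − 6 = 10.

10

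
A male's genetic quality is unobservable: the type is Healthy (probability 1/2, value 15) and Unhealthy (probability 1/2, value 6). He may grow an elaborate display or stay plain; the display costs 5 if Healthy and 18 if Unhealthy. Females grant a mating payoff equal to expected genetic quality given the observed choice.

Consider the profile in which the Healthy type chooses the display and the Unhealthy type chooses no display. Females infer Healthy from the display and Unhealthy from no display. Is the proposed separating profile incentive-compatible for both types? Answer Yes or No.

Yes

Under these beliefs, the display earns mating payoff 15 and no display earns mating payoff 6.
Healthy: the display nets 15 − 5 = 10; no display nets 6. Healthy prefers the display.
Unhealthy: the display nets 15 − 18 = -3; no display nets 6. Unhealthy prefers no display.
Neither type deviates, so the separating profile is an equilibrium.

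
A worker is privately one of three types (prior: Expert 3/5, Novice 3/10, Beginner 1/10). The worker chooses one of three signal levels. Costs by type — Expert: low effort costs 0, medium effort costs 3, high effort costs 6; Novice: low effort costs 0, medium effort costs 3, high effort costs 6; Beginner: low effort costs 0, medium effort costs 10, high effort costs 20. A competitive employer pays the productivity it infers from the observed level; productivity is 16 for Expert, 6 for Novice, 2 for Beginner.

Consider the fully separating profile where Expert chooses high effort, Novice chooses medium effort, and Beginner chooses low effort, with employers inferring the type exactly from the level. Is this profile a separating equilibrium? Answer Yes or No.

No

Separating wages: high effort → 16, medium effort → 6, low effort → 2.
Expert (assigned high effort): low effort: 2 − 0 = 2; medium effort: 6 − 3 = 3; high effort: 16 − 6 = 10. Expert stays.
Novice (assigned medium effort): low effort: 2 − 0 = 2; medium effort: 6 − 3 = 3; high effort: 16 − 6 = 10. Novice prefers high effort.
Beginner (assigned low effort): low effort: 2 − 0 = 2; medium effort: 6 − 10 = -4; high effort: 16 − 20 = -4. Beginner stays.
At least one type deviates; the separating profile fails.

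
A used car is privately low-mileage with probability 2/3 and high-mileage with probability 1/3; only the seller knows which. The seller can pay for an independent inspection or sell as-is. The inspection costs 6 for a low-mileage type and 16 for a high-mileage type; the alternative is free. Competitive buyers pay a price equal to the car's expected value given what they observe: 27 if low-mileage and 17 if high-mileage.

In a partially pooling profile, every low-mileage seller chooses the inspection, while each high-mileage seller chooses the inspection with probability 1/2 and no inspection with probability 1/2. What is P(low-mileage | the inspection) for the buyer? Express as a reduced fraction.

P(the inspection) = (2/3)·1 + (1/3)·(1/2) = 5/6.
By Bayes' rule, P(low-mileage | the inspection) = (2/3) / (5/6) = 4/5.

4/5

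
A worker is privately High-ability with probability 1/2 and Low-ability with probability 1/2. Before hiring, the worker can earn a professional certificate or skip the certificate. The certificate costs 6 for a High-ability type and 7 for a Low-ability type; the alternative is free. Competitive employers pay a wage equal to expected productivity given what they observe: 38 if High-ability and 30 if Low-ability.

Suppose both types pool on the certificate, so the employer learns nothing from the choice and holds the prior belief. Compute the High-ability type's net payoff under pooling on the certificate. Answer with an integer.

Pooled wage = 1/2·38 + 1/2·30 = 34.
High-ability pays cost 6 for the certificate, so net payoff = 34 − 6 = 28.

28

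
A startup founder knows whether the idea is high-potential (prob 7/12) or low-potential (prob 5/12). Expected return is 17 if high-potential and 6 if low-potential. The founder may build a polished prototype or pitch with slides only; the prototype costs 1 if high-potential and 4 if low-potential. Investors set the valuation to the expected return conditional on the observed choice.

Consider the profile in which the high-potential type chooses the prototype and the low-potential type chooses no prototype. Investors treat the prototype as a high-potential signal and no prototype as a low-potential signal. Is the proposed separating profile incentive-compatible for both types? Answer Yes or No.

Under these beliefs, the prototype earns valuation 17 and no prototype earns valuation 6.
high-potential: the prototype nets 17 − 1 = 16; no prototype nets 6. high-potential prefers the prototype.
low-potential: the prototype nets 17 − 4 = 13; no prototype nets 6. low-potential would deviate to the prototype.
low-potential has a profitable deviation, so the profile is not an equilibrium.

No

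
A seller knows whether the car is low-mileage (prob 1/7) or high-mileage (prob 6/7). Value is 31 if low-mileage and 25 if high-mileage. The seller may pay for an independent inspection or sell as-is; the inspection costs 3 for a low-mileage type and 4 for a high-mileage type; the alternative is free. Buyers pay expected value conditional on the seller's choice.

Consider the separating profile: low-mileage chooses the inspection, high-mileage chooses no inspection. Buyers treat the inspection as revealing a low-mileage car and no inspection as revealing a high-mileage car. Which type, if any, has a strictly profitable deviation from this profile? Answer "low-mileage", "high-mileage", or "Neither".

The inspection pays 31; no inspection pays 25.
low-mileage: assigned the inspection, nets 31 − 3 = 28; deviating to no inspection nets 25.
high-mileage: assigned no inspection, nets 25; deviating to the inspection nets 31 − 4 = 27.
The high-mileage type gains 2 by deviating.

high-mileage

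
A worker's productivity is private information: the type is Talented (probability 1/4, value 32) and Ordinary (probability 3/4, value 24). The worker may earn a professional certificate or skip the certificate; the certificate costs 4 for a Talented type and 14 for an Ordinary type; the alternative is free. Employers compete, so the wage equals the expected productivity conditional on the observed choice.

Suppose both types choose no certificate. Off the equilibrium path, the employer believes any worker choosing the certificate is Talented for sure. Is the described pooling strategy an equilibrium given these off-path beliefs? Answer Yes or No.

On path, the employer holds the prior and pays 1/4·32 + 3/4·24 = 26. Off path (the certificate), believing Talented, it pays 32.
Talented: no certificate nets 26; the certificate nets 32 − 4 = 28. Talented would deviate.
Ordinary: no certificate nets 26; the certificate nets 32 − 14 = 18. Ordinary stays.
A type deviates, so pooling fails.

No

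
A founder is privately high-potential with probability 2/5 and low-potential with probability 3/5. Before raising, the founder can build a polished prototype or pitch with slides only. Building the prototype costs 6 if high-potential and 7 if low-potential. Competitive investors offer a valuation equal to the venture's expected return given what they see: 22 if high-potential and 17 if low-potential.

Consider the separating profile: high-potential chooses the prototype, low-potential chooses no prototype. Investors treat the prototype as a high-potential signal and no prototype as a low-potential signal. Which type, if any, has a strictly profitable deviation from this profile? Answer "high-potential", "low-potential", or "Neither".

high-potential

The prototype pays 22; no prototype pays 17.
high-potential: assigned the prototype, nets 22 − 6 = 16; deviating to no prototype nets 17.
low-potential: assigned no prototype, nets 17; deviating to the prototype nets 22 − 7 = 15.
The high-potential type gains 1 by deviating.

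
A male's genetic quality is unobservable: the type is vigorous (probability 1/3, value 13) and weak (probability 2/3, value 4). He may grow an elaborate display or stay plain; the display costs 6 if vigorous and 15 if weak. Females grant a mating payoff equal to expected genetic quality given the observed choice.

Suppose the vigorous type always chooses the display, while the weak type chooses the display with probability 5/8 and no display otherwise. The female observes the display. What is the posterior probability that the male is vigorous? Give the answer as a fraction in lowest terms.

4/9

P(the display) = (1/3)·1 + (2/3)·(5/8) = 3/4.
By Bayes' rule, P(vigorous | the display) = (1/3) / (3/4) = 4/9.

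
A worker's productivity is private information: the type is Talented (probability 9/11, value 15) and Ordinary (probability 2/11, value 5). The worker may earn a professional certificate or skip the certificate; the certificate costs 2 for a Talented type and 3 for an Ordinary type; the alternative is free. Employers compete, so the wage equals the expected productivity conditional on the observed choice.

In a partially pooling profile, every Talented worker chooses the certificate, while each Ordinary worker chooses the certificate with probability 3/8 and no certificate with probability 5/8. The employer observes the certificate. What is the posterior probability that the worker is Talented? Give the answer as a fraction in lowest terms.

P(the certificate) = (9/11)·1 + (2/11)·(3/8) = 39/44.
By Bayes' rule, P(Talented | the certificate) = (9/11) / (39/44) = 12/13.

12/13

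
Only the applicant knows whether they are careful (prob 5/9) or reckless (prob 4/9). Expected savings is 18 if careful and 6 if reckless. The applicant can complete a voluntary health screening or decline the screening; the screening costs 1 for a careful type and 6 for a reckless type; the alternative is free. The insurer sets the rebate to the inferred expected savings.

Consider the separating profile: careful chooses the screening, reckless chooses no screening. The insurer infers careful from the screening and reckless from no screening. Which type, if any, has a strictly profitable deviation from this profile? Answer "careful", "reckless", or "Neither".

The screening pays 18; no screening pays 6.
careful: assigned the screening, nets 18 − 1 = 17; deviating to no screening nets 6.
reckless: assigned no screening, nets 6; deviating to the screening nets 18 − 6 = 12.
The reckless type gains 6 by deviating.

reckless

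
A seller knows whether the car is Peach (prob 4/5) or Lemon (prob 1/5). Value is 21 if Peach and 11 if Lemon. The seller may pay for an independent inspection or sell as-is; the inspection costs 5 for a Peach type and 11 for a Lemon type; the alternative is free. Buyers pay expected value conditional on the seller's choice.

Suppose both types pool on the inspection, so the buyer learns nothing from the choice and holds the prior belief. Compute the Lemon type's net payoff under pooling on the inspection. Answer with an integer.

8

Pooled price = 4/5·21 + 1/5·11 = 19.
Lemon pays cost 11 for the inspection, so net payoff = 19 − 11 = 8.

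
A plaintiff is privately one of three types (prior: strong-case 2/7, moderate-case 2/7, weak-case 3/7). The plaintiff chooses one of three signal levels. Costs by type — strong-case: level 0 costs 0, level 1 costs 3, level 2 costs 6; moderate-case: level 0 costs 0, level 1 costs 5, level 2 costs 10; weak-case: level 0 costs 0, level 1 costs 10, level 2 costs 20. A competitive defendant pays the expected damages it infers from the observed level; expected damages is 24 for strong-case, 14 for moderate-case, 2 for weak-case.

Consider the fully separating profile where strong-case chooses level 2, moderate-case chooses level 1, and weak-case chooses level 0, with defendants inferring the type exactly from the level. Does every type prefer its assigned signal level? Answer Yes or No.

Separating settlements: level 2 → 24, level 1 → 14, level 0 → 2.
strong-case (assigned level 2): level 0: 2 − 0 = 2; level 1: 14 − 3 = 11; level 2: 24 − 6 = 18. strong-case stays.
moderate-case (assigned level 1): level 0: 2 − 0 = 2; level 1: 14 − 5 = 9; level 2: 24 − 10 = 14. moderate-case prefers level 2.
weak-case (assigned level 0): level 0: 2 − 0 = 2; level 1: 14 − 10 = 4; level 2: 24 − 20 = 4. weak-case prefers level 1.
At least one type deviates; the separating profile fails.

No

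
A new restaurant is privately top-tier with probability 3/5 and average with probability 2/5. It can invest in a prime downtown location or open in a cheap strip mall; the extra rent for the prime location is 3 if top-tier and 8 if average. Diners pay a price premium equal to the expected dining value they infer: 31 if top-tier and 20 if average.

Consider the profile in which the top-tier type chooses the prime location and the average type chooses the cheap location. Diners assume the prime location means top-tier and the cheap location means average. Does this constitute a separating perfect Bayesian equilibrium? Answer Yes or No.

Under these beliefs, the prime location earns price premium 31 and the cheap location earns price premium 20.
top-tier: the prime location nets 31 − 3 = 28; the cheap location nets 20. top-tier prefers the prime location.
average: the prime location nets 31 − 8 = 23; the cheap location nets 20. average would deviate to the prime location.
average has a profitable deviation, so the profile is not an equilibrium.

No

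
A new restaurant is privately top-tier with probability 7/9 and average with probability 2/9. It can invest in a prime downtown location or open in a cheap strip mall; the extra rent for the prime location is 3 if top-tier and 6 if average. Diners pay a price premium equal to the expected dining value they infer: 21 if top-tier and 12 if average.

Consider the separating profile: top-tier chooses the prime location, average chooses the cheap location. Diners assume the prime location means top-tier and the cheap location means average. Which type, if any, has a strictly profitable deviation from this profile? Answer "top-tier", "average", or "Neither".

average

The prime location pays 21; the cheap location pays 12.
top-tier: assigned the prime location, nets 21 − 3 = 18; deviating to the cheap location nets 12.
average: assigned the cheap location, nets 12; deviating to the prime location nets 21 − 6 = 15.
The average type gains 3 by deviating.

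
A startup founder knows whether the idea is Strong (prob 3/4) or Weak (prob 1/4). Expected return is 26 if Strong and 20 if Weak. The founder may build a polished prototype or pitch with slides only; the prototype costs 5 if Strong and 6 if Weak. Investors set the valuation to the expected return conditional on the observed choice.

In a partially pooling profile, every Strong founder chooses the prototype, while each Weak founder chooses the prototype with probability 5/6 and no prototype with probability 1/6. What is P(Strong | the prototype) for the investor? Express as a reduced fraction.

18/23

P(the prototype) = (3/4)·1 + (1/4)·(5/6) = 23/24.
By Bayes' rule, P(Strong | the prototype) = (3/4) / (23/24) = 18/23.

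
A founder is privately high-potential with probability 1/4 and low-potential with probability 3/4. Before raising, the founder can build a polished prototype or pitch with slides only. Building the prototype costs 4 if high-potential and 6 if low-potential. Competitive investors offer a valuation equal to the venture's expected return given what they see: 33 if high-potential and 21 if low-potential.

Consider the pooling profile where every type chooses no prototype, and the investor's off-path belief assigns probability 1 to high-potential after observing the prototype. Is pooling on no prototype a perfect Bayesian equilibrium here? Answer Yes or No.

No

On path, the investor holds the prior and pays 1/4·33 + 3/4·21 = 24. Off path (the prototype), believing high-potential, it pays 33.
high-potential: no prototype nets 24; the prototype nets 33 − 4 = 29. high-potential would deviate.
low-potential: no prototype nets 24; the prototype nets 33 − 6 = 27. low-potential would deviate.
A type deviates, so pooling fails.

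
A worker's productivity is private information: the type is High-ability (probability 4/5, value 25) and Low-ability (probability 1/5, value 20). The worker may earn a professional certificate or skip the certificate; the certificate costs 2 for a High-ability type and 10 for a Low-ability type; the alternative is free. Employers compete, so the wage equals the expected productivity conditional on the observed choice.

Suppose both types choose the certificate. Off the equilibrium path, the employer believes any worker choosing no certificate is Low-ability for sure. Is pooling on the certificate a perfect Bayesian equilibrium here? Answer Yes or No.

No

On path, the employer holds the prior and pays 4/5·25 + 1/5·20 = 24. Off path (no certificate), believing Low-ability, it pays 20.
High-ability: the certificate nets 24 − 2 = 22; no certificate nets 20. High-ability stays.
Low-ability: the certificate nets 24 − 10 = 14; no certificate nets 20. Low-ability would deviate.
A type deviates, so pooling fails.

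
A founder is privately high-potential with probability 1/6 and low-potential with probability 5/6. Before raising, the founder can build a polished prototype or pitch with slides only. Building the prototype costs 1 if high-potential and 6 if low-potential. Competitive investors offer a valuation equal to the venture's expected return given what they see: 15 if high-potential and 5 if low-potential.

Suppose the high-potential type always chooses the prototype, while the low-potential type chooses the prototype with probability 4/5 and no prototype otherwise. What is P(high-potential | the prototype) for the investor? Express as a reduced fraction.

1/5

P(the prototype) = (1/6)·1 + (5/6)·(4/5) = 5/6.
By Bayes' rule, P(high-potential | the prototype) = (1/6) / (5/6) = 1/5.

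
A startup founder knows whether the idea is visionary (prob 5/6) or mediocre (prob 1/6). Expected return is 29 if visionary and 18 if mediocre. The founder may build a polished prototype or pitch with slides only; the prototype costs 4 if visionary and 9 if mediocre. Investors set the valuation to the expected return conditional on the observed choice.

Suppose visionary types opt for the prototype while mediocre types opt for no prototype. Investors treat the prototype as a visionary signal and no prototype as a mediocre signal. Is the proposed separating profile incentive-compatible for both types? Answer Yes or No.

No

Under these beliefs, the prototype earns valuation 29 and no prototype earns valuation 18.
visionary: the prototype nets 29 − 4 = 25; no prototype nets 18. visionary prefers the prototype.
mediocre: the prototype nets 29 − 9 = 20; no prototype nets 18. mediocre would deviate to the prototype.
mediocre has a profitable deviation, so the profile is not an equilibrium.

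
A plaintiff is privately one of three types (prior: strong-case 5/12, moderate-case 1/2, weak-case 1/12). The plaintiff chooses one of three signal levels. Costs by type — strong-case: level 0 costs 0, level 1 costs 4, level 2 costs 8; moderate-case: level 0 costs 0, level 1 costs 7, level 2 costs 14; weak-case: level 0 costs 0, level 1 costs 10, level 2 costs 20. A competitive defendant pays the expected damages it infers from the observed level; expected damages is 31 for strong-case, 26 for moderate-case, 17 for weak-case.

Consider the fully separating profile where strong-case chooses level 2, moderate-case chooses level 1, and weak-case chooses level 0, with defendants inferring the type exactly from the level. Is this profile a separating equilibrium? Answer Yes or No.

Yes

Separating settlements: level 2 → 31, level 1 → 26, level 0 → 17.
strong-case (assigned level 2): level 0: 17 − 0 = 17; level 1: 26 − 4 = 22; level 2: 31 − 8 = 23. strong-case stays.
moderate-case (assigned level 1): level 0: 17 − 0 = 17; level 1: 26 − 7 = 19; level 2: 31 − 14 = 17. moderate-case stays.
weak-case (assigned level 0): level 0: 17 − 0 = 17; level 1: 26 − 10 = 16; level 2: 31 − 20 = 11. weak-case stays.
Every type prefers its assigned level; separation holds.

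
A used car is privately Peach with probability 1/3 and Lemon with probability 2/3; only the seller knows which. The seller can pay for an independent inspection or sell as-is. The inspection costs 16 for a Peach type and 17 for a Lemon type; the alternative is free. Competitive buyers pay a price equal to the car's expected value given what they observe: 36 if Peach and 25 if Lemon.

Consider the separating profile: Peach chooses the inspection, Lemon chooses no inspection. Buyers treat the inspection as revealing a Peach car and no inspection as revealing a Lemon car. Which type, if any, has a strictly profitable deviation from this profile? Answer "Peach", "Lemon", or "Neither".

Peach

The inspection pays 36; no inspection pays 25.
Peach: assigned the inspection, nets 36 − 16 = 20; deviating to no inspection nets 25.
Lemon: assigned no inspection, nets 25; deviating to the inspection nets 36 − 17 = 19.
The Peach type gains 5 by deviating.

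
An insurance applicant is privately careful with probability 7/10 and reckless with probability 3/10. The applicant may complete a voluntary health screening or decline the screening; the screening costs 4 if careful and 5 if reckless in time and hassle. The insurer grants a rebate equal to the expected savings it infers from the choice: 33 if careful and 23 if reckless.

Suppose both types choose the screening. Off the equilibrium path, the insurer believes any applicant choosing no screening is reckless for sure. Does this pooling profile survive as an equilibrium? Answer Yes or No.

Yes

On path, the insurer holds the prior and pays 7/10·33 + 3/10·23 = 30. Off path (no screening), believing reckless, it pays 23.
careful: the screening nets 30 − 4 = 26; no screening nets 23. careful stays.
reckless: the screening nets 30 − 5 = 25; no screening nets 23. reckless stays.
No type deviates, so pooling is sustained.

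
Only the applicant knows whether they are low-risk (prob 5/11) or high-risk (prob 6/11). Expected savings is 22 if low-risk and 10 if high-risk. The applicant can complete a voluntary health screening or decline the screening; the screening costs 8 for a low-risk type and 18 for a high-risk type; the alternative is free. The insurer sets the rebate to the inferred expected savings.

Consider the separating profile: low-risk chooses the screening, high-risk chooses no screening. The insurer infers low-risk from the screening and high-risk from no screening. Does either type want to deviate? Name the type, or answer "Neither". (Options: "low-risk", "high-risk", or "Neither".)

Neither

The screening pays 22; no screening pays 10.
low-risk: assigned the screening, nets 22 − 8 = 14; deviating to no screening nets 10.
high-risk: assigned no screening, nets 10; deviating to the screening nets 22 − 18 = 4.
Both types strictly prefer their assigned action; no profitable deviation.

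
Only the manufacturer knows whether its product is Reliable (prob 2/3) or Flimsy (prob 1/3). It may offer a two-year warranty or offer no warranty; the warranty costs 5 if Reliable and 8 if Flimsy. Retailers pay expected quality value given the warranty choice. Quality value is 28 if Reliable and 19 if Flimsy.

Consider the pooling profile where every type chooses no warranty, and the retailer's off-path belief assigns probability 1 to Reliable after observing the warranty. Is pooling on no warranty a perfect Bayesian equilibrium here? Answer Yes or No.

Yes

On path, the retailer holds the prior and pays 2/3·28 + 1/3·19 = 25. Off path (the warranty), believing Reliable, it pays 28.
Reliable: no warranty nets 25; the warranty nets 28 − 5 = 23. Reliable stays.
Flimsy: no warranty nets 25; the warranty nets 28 − 8 = 20. Flimsy stays.
No type deviates, so pooling is sustained.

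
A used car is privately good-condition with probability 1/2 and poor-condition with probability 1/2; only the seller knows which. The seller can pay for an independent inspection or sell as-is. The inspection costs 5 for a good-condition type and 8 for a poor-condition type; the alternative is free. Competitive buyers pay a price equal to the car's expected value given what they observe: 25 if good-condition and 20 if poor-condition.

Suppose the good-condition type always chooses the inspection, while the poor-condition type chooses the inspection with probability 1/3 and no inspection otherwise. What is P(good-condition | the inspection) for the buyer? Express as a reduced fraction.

P(the inspection) = (1/2)·1 + (1/2)·(1/3) = 2/3.
By Bayes' rule, P(good-condition | the inspection) = (1/2) / (2/3) = 3/4.

3/4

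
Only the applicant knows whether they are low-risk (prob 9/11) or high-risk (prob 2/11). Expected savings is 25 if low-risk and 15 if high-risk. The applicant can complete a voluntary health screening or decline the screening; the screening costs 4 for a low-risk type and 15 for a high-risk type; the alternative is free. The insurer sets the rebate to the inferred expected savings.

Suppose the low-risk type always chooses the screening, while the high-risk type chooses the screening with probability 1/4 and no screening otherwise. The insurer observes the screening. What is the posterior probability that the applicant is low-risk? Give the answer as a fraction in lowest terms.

18/19

P(the screening) = (9/11)·1 + (2/11)·(1/4) = 19/22.
By Bayes' rule, P(low-risk | the screening) = (9/11) / (19/22) = 18/19.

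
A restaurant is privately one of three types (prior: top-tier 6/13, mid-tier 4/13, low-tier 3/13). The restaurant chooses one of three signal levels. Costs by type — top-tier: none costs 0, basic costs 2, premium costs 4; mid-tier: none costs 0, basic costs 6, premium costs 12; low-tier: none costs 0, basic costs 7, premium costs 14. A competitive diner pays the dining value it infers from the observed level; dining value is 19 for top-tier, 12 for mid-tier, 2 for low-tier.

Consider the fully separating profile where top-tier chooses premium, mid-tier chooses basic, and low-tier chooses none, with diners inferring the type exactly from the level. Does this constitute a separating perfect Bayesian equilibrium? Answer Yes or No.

Separating price premiums: premium → 19, basic → 12, none → 2.
top-tier (assigned premium): none: 2 − 0 = 2; basic: 12 − 2 = 10; premium: 19 − 4 = 15. top-tier stays.
mid-tier (assigned basic): none: 2 − 0 = 2; basic: 12 − 6 = 6; premium: 19 − 12 = 7. mid-tier prefers premium.
low-tier (assigned none): none: 2 − 0 = 2; basic: 12 − 7 = 5; premium: 19 − 14 = 5. low-tier prefers basic.
At least one type deviates; the separating profile fails.

No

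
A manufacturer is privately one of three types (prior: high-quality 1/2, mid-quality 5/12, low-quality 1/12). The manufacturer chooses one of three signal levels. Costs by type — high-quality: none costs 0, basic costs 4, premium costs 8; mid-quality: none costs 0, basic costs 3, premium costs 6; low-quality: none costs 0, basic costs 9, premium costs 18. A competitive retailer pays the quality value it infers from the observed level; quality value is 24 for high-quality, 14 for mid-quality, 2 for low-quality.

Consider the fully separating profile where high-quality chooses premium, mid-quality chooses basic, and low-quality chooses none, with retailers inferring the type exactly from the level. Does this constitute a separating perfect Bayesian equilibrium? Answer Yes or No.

Separating prices: premium → 24, basic → 14, none → 2.
high-quality (assigned premium): none: 2 − 0 = 2; basic: 14 − 4 = 10; premium: 24 − 8 = 16. high-quality stays.
mid-quality (assigned basic): none: 2 − 0 = 2; basic: 14 − 3 = 11; premium: 24 − 6 = 18. mid-quality prefers premium.
low-quality (assigned none): none: 2 − 0 = 2; basic: 14 − 9 = 5; premium: 24 − 18 = 6. low-quality prefers premium.
At least one type deviates; the separating profile fails.

No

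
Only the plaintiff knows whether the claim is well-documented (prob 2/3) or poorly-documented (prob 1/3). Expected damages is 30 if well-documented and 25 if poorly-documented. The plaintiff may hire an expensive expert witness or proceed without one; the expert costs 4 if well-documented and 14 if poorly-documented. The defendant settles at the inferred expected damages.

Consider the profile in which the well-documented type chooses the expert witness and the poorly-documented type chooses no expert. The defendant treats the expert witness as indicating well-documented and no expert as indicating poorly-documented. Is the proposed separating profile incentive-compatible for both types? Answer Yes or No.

Under these beliefs, the expert witness earns settlement 30 and no expert earns settlement 25.
well-documented: the expert witness nets 30 − 4 = 26; no expert nets 25. well-documented prefers the expert witness.
poorly-documented: the expert witness nets 30 − 14 = 16; no expert nets 25. poorly-documented prefers no expert.
Neither type deviates, so the separating profile is an equilibrium.

Yes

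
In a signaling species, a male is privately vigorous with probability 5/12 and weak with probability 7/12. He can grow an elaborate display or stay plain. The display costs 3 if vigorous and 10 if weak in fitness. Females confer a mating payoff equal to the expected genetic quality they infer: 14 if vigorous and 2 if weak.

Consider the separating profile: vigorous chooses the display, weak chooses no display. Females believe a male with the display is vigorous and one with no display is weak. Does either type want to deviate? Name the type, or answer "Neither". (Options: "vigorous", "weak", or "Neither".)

weak

The display pays 14; no display pays 2.
vigorous: assigned the display, nets 14 − 3 = 11; deviating to no display nets 2.
weak: assigned no display, nets 2; deviating to the display nets 14 − 10 = 4.
The weak type gains 2 by deviating.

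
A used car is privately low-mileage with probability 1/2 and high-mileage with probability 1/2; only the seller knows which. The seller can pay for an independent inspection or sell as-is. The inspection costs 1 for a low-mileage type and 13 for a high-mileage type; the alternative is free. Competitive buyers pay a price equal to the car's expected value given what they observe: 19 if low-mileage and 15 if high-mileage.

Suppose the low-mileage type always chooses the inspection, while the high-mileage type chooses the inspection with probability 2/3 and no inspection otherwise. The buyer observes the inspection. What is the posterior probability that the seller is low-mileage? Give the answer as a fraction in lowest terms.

3/5

P(the inspection) = (1/2)·1 + (1/2)·(2/3) = 5/6.
By Bayes' rule, P(low-mileage | the inspection) = (1/2) / (5/6) = 3/5.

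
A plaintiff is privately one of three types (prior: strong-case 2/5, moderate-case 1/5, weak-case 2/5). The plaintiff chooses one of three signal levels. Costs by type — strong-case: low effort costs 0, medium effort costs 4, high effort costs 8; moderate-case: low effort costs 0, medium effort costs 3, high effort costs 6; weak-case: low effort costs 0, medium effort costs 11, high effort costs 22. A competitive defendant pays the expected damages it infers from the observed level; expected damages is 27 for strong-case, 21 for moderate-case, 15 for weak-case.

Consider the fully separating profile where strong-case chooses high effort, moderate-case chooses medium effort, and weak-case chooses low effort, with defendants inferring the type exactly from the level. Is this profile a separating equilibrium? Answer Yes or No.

No

Separating settlements: high effort → 27, medium effort → 21, low effort → 15.
strong-case (assigned high effort): low effort: 15 − 0 = 15; medium effort: 21 − 4 = 17; high effort: 27 − 8 = 19. strong-case stays.
moderate-case (assigned medium effort): low effort: 15 − 0 = 15; medium effort: 21 − 3 = 18; high effort: 27 − 6 = 21. moderate-case prefers high effort.
weak-case (assigned low effort): low effort: 15 − 0 = 15; medium effort: 21 − 11 = 10; high effort: 27 − 22 = 5. weak-case stays.
At least one type deviates; the separating profile fails.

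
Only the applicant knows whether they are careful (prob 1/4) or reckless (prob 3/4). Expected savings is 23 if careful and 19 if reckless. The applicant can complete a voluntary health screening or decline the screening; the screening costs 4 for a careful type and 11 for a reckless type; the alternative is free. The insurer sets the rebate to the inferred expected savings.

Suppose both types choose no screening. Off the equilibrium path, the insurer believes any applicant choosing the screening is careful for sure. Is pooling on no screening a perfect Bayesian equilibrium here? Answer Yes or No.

On path, the insurer holds the prior and pays 1/4·23 + 3/4·19 = 20. Off path (the screening), believing careful, it pays 23.
careful: no screening nets 20; the screening nets 23 − 4 = 19. careful stays.
reckless: no screening nets 20; the screening nets 23 − 11 = 12. reckless stays.
No type deviates, so pooling is sustained.

Yes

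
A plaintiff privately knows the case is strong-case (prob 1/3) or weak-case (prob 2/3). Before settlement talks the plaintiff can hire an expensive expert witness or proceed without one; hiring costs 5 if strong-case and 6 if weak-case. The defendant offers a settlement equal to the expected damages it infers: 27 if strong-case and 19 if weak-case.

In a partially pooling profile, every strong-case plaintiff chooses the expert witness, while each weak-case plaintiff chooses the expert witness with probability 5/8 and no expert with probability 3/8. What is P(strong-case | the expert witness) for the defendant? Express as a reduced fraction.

P(the expert witness) = (1/3)·1 + (2/3)·(5/8) = 3/4.
By Bayes' rule, P(strong-case | the expert witness) = (1/3) / (3/4) = 4/9.

4/9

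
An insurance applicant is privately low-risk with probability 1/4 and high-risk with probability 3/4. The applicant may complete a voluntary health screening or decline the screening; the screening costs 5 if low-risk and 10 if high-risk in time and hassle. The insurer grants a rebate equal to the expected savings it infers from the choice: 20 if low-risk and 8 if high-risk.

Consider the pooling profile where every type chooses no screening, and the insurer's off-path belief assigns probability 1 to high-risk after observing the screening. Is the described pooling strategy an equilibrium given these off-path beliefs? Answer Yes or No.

On path, the insurer holds the prior and pays 1/4·20 + 3/4·8 = 11. Off path (the screening), believing high-risk, it pays 8.
low-risk: no screening nets 11; the screening nets 8 − 5 = 3. low-risk stays.
high-risk: no screening nets 11; the screening nets 8 − 10 = -2. high-risk stays.
No type deviates, so pooling is sustained.

Yes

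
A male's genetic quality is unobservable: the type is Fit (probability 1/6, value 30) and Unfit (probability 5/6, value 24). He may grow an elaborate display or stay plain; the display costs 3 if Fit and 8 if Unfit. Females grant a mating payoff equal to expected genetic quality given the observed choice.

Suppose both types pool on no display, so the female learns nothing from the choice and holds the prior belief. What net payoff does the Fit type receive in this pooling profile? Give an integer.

Pooled mating payoff = 1/6·30 + 5/6·24 = 25.
Fit pays no cost for no display, so net payoff = 25.

25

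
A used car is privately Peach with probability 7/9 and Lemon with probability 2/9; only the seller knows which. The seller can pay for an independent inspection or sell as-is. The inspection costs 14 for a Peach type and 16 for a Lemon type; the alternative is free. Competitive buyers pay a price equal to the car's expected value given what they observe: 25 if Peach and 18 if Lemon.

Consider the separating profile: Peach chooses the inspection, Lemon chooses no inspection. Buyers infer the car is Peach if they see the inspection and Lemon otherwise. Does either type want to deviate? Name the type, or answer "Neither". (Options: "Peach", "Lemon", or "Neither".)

The inspection pays 25; no inspection pays 18.
Peach: assigned the inspection, nets 25 − 14 = 11; deviating to no inspection nets 18.
Lemon: assigned no inspection, nets 18; deviating to the inspection nets 25 − 16 = 9.
The Peach type gains 7 by deviating.

Peach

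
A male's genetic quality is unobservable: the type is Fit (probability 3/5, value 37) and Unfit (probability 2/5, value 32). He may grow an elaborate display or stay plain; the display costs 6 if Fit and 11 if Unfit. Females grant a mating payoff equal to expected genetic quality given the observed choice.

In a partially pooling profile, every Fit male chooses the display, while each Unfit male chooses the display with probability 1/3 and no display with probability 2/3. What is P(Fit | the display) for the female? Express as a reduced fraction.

P(the display) = (3/5)·1 + (2/5)·(1/3) = 11/15.
By Bayes' rule, P(Fit | the display) = (3/5) / (11/15) = 9/11.

9/11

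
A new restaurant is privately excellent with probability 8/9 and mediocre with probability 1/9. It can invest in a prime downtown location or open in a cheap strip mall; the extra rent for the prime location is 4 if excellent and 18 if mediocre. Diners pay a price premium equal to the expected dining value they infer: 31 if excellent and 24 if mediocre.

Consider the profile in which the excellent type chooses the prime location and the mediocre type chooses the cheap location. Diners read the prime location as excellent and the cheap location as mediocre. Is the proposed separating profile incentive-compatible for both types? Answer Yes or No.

Yes

Under these beliefs, the prime location earns price premium 31 and the cheap location earns price premium 24.
excellent: the prime location nets 31 − 4 = 27; the cheap location nets 24. excellent prefers the prime location.
mediocre: the prime location nets 31 − 18 = 13; the cheap location nets 24. mediocre prefers the cheap location.
Neither type deviates, so the separating profile is an equilibrium.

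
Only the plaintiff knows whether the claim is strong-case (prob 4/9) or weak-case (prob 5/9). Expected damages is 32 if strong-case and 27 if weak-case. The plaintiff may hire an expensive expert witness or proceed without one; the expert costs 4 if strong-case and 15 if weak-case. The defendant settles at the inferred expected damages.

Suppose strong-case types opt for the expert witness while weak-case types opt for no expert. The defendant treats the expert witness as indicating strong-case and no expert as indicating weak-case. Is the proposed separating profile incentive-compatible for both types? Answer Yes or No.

Yes

Under these beliefs, the expert witness earns settlement 32 and no expert earns settlement 27.
strong-case: the expert witness nets 32 − 4 = 28; no expert nets 27. strong-case prefers the expert witness.
weak-case: the expert witness nets 32 − 15 = 17; no expert nets 27. weak-case prefers no expert.
Neither type deviates, so the separating profile is an equilibrium.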